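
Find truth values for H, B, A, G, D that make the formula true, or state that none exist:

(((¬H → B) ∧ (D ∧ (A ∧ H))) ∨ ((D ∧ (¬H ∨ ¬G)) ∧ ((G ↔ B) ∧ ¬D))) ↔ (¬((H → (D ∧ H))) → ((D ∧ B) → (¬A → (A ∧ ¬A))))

H=T; B=F; A=T; G=F; D=T

  (((¬H → B) ∧ (D ∧ (A ∧ H))) ∨ ((D ∧ (¬H ∨ ¬G)) ∧ ((G ↔ B) ∧ ¬D))) ↔ (¬((H → (D ∧ H))) → ((D ∧ B) → (¬A → (A ∧ ¬A)))) = True
    ((¬H → B) ∧ (D ∧ (A ∧ H))) ∨ ((D ∧ (¬H ∨ ¬G)) ∧ ((G ↔ B) ∧ ¬D)) = True
      (¬H → B) ∧ (D ∧ (A ∧ H)) = True
        ¬H → B = True
          ¬H = False
        D ∧ (A ∧ H) = True
          A ∧ H = True
      (D ∧ (¬H ∨ ¬G)) ∧ ((G ↔ B) ∧ ¬D) = False
        D ∧ (¬H ∨ ¬G) = True
          ¬H ∨ ¬G = True
            ¬H = False
            ¬G = True
        (G ↔ B) ∧ ¬D = False
          G ↔ B = True
          ¬D = False
    ¬((H → (D ∧ H))) → ((D ∧ B) → (¬A → (A ∧ ¬A))) = True
      ¬((H → (D ∧ H))) = False
        H → (D ∧ H) = True
          D ∧ H = True
      (D ∧ B) → (¬A → (A ∧ ¬A)) = True
        D ∧ B = False
        ¬A → (A ∧ ¬A) = True
          ¬A = False
          A ∧ ¬A = False
            ¬A = False
The formula evaluates to True.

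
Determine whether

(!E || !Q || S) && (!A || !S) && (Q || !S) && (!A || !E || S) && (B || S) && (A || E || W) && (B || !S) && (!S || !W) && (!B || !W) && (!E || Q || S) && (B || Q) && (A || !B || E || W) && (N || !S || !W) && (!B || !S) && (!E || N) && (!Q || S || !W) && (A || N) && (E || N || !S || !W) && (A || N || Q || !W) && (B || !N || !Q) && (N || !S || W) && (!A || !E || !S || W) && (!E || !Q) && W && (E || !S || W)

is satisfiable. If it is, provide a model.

Case W = True:
  (!S || !W) forces S = False.
  (B || S) forces B = True.
  Clause (!B || !W) is falsified — contradiction.
Case W = False:
  Clause (W) is falsified — contradiction.
Both cases fail, so the formula is unsatisfiable.

UNSATISFIABLE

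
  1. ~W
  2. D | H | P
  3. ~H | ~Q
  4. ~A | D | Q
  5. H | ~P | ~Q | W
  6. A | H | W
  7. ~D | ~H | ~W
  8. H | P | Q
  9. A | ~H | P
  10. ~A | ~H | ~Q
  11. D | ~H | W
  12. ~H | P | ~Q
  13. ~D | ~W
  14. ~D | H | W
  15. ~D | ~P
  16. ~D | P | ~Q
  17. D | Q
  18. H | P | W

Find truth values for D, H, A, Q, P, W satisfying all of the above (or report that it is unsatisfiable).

D: True, H: True, A: True, Q: False, P: False, W: False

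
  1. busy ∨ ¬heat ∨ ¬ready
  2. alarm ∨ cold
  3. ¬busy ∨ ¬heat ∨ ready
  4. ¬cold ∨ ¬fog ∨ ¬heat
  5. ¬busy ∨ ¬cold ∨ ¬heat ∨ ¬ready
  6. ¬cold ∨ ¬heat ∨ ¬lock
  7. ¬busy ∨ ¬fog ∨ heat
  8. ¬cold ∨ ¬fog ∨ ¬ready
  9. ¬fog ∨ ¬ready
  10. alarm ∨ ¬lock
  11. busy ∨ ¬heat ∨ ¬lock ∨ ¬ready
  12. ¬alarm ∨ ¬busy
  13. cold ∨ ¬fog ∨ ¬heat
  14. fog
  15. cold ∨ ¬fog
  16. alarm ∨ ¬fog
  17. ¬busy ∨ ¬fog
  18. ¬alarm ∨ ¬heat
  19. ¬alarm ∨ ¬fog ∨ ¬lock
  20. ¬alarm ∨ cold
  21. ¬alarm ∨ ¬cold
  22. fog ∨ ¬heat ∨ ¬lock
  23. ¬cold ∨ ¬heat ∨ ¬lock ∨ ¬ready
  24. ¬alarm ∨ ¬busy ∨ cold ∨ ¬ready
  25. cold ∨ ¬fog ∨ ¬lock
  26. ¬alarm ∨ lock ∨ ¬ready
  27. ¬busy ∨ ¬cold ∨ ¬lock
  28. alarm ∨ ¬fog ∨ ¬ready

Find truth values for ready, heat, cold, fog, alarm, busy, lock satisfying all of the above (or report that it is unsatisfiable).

Case fog = True:
  (¬fog ∨ ¬ready) forces ready = False.
  (cold ∨ ¬fog) forces cold = True.
  (¬cold ∨ ¬fog ∨ ¬heat) forces heat = False.
  (¬busy ∨ ¬fog ∨ heat) forces busy = False.
  (alarm ∨ ¬fog) forces alarm = True.
  Clause (¬alarm ∨ ¬cold) is falsified — contradiction.
Case fog = False:
  Clause (fog) is falsified — contradiction.
Both cases fail, so the formula is unsatisfiable.

The formula is unsatisfiable.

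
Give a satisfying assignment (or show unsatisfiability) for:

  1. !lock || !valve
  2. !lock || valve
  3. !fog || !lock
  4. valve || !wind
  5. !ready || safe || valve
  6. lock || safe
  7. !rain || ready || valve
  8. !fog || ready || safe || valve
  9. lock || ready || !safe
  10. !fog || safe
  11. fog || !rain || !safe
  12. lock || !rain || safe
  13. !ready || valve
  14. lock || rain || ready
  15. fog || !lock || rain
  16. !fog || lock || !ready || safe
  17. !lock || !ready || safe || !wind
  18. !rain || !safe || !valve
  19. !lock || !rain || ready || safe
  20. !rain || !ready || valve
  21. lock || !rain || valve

lock=F; wind=T; valve=T; fog=F; safe=T; rain=F; ready=T

Try lock = True:
  (!lock || !valve) forces valve = False.
  clause (!lock || valve) is falsified — backtrack.
So lock = False.
  then (lock || safe) forces safe = True.
  then (lock || ready || !safe) forces ready = True.
  then (!ready || valve) forces valve = True.
  then (!rain || !safe || !valve) forces rain = False.
Set wind = True.
Set fog = False.
All clauses satisfied.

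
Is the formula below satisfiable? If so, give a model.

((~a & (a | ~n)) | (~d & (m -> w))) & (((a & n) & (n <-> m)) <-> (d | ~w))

n = True; d = False; w = True; a = False; m = False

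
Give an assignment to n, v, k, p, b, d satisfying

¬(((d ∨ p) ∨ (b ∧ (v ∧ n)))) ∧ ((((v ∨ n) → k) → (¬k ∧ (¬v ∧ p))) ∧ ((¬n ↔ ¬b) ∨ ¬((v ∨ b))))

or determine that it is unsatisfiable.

n = True; v = False; k = False; p = False; b = False; d = False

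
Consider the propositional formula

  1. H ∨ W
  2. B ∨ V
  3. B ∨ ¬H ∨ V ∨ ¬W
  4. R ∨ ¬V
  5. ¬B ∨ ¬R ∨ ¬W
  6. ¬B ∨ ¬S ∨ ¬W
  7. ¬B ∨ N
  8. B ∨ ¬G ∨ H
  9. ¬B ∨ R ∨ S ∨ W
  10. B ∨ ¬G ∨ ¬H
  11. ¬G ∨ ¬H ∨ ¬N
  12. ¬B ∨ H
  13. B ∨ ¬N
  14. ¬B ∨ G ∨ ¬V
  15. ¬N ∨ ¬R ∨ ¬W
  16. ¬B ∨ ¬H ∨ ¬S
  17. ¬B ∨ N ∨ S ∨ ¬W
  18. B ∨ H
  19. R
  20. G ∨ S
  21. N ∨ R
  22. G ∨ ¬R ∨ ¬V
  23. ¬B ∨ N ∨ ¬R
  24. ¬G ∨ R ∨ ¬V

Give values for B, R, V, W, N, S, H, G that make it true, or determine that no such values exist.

No satisfying assignment exists.

Case B = True:
  (¬B ∨ N) forces N = True.
  (¬B ∨ H) forces H = True.
  (¬G ∨ ¬H ∨ ¬N) forces G = False.
  (¬B ∨ G ∨ ¬V) forces V = False.
  (¬B ∨ ¬H ∨ ¬S) forces S = False.
  Clause (G ∨ S) is falsified — contradiction.
Case B = False:
  (B ∨ V) forces V = True.
  (R ∨ ¬V) forces R = True.
  (B ∨ ¬N) forces N = False.
  (B ∨ H) forces H = True.
  (B ∨ ¬G ∨ ¬H) forces G = False.
  Clause (G ∨ ¬R ∨ ¬V) is falsified — contradiction.
Both cases fail, so the formula is unsatisfiable.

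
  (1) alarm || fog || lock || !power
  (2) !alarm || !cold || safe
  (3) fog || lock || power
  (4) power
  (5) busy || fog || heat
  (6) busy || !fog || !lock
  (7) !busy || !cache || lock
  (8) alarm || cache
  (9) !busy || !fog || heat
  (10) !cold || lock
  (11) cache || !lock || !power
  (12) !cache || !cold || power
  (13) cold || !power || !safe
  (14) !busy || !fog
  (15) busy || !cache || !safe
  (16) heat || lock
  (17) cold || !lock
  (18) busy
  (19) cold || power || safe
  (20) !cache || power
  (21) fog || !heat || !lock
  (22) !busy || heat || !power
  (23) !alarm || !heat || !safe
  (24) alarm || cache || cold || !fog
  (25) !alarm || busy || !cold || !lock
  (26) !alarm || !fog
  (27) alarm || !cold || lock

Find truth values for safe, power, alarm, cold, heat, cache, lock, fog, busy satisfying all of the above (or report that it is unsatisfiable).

safe = False, power = True, alarm = True, cold = False, heat = True, cache = False, lock = False, fog = False, busy = True

Unit clause (power) forces power = True.
Unit clause (busy) forces busy = True.
In (!busy || heat || !power) only heat is left, so heat = True.
In (!busy || !fog) only !fog is left, so fog = False.
In (fog || !heat || !lock) only !lock is left, so lock = False.
In (alarm || fog || lock || !power) only alarm is left, so alarm = True.
In (!busy || !cache || lock) only !cache is left, so cache = False.
In (!cold || lock) only !cold is left, so cold = False.
In (cold || !power || !safe) only !safe is left, so safe = False.
All clauses satisfied.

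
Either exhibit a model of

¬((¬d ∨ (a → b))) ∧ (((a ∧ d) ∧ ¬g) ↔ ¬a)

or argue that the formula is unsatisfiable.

b: False; a: True; g: True; d: True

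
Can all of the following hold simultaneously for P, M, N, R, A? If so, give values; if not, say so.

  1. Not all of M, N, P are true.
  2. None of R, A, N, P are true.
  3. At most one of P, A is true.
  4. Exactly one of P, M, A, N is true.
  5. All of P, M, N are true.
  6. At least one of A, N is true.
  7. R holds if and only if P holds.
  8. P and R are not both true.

UNSATISFIABLE

Case P = True:
  Constraint (2) is violated (P=T) — contradiction.
Case P = False:
  Constraint (5) is violated (P=F) — contradiction.
Both cases fail — unsatisfiable.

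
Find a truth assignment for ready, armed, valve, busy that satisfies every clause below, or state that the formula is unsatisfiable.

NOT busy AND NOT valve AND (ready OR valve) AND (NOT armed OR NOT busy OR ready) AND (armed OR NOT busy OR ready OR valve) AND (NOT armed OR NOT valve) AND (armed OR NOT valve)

Unit clause (NOT busy) forces busy = False.
Unit clause (NOT valve) forces valve = False.
In (ready OR valve) only ready is left, so ready = True.
Set armed = False.
Check each clause:
  (NOT busy): NOT busy holds.
  (NOT valve): NOT valve holds.
  (ready OR valve): ready holds.
  (NOT armed OR NOT busy OR ready): NOT armed holds.
  (armed OR NOT busy OR ready OR valve): NOT busy holds.
  (NOT armed OR NOT valve): NOT armed holds.
  (armed OR NOT valve): NOT valve holds.
All clauses satisfied.

ready=T, armed=F, valve=F, busy=F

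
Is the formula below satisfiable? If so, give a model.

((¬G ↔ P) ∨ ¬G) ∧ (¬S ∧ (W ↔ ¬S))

G: False; P: False; S: False; W: True

  (¬G ↔ P) ∨ ¬G = True
    ¬G ↔ P = False
      ¬G = True
    ¬G = True
  ¬S ∧ (W ↔ ¬S) = True
    ¬S = True
    W ↔ ¬S = True
      ¬S = True
Both conjuncts True, so the formula holds.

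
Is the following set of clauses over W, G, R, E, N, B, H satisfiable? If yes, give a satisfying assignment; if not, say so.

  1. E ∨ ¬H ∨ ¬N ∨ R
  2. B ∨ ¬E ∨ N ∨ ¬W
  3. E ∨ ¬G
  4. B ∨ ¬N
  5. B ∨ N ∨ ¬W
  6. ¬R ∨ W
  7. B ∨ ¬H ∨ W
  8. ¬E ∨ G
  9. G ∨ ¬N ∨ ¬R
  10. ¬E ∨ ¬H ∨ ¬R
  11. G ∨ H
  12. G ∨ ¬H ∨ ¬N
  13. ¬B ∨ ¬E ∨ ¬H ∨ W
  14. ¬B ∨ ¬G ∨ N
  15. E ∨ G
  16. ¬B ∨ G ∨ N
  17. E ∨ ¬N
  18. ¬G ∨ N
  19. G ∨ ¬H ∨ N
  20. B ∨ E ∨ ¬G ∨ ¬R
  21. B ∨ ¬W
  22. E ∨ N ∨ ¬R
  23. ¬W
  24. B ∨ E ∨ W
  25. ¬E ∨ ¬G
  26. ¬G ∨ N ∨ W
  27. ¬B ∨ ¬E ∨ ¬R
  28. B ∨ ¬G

Case G = True:
  (E ∨ ¬G) forces E = True.
  Clause (¬E ∨ ¬G) is falsified — contradiction.
Case G = False:
  (¬E ∨ G) forces E = False.
  Clause (E ∨ G) is falsified — contradiction.
Both cases fail, so the formula is unsatisfiable.

Unsatisfiable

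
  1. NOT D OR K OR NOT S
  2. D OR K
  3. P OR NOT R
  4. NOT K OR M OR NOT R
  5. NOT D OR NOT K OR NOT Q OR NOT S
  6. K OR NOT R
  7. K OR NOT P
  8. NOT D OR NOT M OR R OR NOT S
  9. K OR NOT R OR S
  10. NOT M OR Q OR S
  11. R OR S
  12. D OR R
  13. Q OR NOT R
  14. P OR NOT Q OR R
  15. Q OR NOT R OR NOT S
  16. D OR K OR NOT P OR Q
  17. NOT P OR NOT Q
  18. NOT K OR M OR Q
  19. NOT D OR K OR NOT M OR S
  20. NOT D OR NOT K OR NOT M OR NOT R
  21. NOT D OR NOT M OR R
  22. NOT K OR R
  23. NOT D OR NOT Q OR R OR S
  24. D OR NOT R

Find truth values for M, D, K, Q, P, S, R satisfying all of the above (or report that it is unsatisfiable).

Unsatisfiable

Case Q = True:
  (NOT P OR NOT Q) forces P = False.
  (P OR NOT R) forces R = False.
  Clause (P OR NOT Q OR R) is falsified — contradiction.
Case Q = False:
  (Q OR NOT R) forces R = False.
  (R OR S) forces S = True.
  (D OR R) forces D = True.
  (NOT D OR K OR NOT S) forces K = True.
  Clause (NOT K OR R) is falsified — contradiction.
Both cases fail, so the formula is unsatisfiable.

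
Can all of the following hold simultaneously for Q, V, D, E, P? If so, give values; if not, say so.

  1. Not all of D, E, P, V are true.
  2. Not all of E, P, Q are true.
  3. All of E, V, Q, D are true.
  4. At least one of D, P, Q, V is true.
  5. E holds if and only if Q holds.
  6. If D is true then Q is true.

Q=T; V=T; D=T; E=T; P=F

  (1) {D, E, P, V}: 3/4 true — not all ✓
  (2) {E, P, Q}: 2/3 true — not all ✓
  (3) {E, V, Q, D}: all 4 true ✓
  (4) {D, P, Q, V}: 3 true — at least one ✓
  (5) E=T, Q=T — same ✓
  (6) D=T ⇒ Q: T ✓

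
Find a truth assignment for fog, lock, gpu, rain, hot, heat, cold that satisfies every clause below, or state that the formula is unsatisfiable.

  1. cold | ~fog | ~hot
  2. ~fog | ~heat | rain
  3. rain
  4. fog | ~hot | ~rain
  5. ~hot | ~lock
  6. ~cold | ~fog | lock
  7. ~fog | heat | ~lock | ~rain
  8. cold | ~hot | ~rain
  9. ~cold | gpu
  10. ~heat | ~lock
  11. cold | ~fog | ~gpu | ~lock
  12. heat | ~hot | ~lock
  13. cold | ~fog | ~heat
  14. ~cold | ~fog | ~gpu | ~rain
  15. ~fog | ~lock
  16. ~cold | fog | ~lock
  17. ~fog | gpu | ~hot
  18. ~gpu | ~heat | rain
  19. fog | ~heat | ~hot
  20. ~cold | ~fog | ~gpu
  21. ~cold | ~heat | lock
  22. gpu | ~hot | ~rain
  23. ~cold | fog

Unit clause (rain) forces rain = True.
Set fog = True.
  then (~fog | ~lock) forces lock = False.
  then (~cold | ~fog | lock) forces cold = False.
  then (cold | ~hot | ~rain) forces hot = False.
  then (cold | ~fog | ~heat) forces heat = False.
Set gpu = False.
All clauses satisfied.

fog: True; lock: False; gpu: False; rain: True; hot: False; heat: False; cold: False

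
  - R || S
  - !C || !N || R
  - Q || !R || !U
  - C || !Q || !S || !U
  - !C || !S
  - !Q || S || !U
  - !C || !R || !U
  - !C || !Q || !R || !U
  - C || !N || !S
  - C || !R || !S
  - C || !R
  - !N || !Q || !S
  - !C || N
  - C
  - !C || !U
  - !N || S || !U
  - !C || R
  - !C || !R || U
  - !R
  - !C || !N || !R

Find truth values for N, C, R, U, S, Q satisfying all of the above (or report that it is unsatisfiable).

UNSATISFIABLE

Case C = True:
  (!C || !S) forces S = False.
  (R || S) forces R = True.
  Clause (!R) is falsified — contradiction.
Case C = False:
  Clause (C) is falsified — contradiction.
Both cases fail, so the formula is unsatisfiable.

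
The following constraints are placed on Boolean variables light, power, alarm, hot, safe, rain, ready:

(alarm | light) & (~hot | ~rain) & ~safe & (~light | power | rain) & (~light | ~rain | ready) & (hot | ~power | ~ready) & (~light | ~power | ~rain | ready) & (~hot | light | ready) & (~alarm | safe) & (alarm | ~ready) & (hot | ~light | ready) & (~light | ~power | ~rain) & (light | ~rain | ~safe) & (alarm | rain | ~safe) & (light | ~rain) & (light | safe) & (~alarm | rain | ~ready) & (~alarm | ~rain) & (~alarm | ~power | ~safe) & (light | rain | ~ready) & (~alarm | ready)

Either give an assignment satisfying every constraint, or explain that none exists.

Unit clause (~safe) forces safe = False.
In (~alarm | safe) only ~alarm is left, so alarm = False.
In (alarm | ~ready) only ~ready is left, so ready = False.
In (light | safe) only light is left, so light = True.
In (~light | ~rain | ready) only ~rain is left, so rain = False.
In (hot | ~light | ready) only hot is left, so hot = True.
In (~light | power | rain) only power is left, so power = True.
All clauses satisfied.

light = True; power = True; alarm = False; hot = True; safe = False; rain = False; ready = False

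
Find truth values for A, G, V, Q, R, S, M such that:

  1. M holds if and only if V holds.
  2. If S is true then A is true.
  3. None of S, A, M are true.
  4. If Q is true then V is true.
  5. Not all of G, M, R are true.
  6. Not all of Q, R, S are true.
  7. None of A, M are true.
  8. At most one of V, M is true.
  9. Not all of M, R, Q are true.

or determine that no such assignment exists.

A: False; G: False; V: False; Q: False; R: False; S: False; M: False

  (1) M=F, V=F — same ✓
  (2) S=F ⇒ A: vacuous ✓
  (3) {S, A, M}: 0 true — none ✓
  (4) Q=F ⇒ V: vacuous ✓
  (5) {G, M, R}: 0/3 true — not all ✓
  (6) {Q, R, S}: 0/3 true — not all ✓
  (7) {A, M}: 0 true — none ✓
  (8) {V, M}: 0 true — at most one ✓
  (9) {M, R, Q}: 0/3 true — not all ✓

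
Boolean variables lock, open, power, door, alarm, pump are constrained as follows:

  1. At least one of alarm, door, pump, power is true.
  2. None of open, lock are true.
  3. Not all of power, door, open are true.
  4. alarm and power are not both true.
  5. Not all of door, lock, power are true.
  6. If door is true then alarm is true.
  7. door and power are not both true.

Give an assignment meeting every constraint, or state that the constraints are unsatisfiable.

lock=F, open=F, power=T, door=F, alarm=F, pump=F

  (1) {alarm, door, pump, power}: 1 true — at least one ✓
  (2) {open, lock}: 0 true — none ✓
  (3) {power, door, open}: 1/3 true — not all ✓
  (4) alarm=F, power=T — not both ✓
  (5) {door, lock, power}: 1/3 true — not all ✓
  (6) door=F ⇒ alarm: vacuous ✓
  (7) door=F, power=T — not both ✓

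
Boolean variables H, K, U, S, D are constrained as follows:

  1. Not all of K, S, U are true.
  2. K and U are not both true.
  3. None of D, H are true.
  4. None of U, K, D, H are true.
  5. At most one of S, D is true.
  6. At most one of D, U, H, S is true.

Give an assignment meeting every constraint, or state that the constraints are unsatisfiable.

H = False; K = False; U = False; S = True; D = False

  (1) {K, S, U}: 1/3 true — not all ✓
  (2) K=F, U=F — not both ✓
  (3) {D, H}: 0 true — none ✓
  (4) {U, K, D, H}: 0 true — none ✓
  (5) {S, D}: 1 true — at most one ✓
  (6) {D, U, H, S}: 1 true — at most one ✓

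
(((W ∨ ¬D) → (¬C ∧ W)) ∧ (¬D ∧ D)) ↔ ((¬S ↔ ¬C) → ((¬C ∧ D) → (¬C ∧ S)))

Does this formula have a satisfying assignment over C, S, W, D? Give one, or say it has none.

C = False, S = False, W = True, D = True

  (((W ∨ ¬D) → (¬C ∧ W)) ∧ (¬D ∧ D)) ↔ ((¬S ↔ ¬C) → ((¬C ∧ D) → (¬C ∧ S))) = True
    ((W ∨ ¬D) → (¬C ∧ W)) ∧ (¬D ∧ D) = False
      (W ∨ ¬D) → (¬C ∧ W) = True
        W ∨ ¬D = True
          ¬D = False
        ¬C ∧ W = True
          ¬C = True
      ¬D ∧ D = False
        ¬D = False
    (¬S ↔ ¬C) → ((¬C ∧ D) → (¬C ∧ S)) = False
      ¬S ↔ ¬C = True
        ¬S = True
        ¬C = True
      (¬C ∧ D) → (¬C ∧ S) = False
        ¬C ∧ D = True
          ¬C = True
        ¬C ∧ S = False
          ¬C = True
The formula evaluates to True.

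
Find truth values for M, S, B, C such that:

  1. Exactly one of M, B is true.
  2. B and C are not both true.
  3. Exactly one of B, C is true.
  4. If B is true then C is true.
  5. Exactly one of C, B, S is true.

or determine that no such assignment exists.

M = True, S = False, B = False, C = True

  (1) {M, B}: 1 true — exactly one ✓
  (2) B=F, C=T — not both ✓
  (3) {B, C}: 1 true — exactly one ✓
  (4) B=F ⇒ C: vacuous ✓
  (5) {C, B, S}: 1 true — exactly one ✓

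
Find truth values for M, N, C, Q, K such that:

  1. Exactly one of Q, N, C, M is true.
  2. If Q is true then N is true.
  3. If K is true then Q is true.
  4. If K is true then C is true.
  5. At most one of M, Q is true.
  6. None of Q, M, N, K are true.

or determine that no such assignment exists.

M = False, N = False, C = True, Q = False, K = False

  (1) {Q, N, C, M}: 1 true — exactly one ✓
  (2) Q=F ⇒ N: vacuous ✓
  (3) K=F ⇒ Q: vacuous ✓
  (4) K=F ⇒ C: vacuous ✓
  (5) {M, Q}: 0 true — at most one ✓
  (6) {Q, M, N, K}: 0 true — none ✓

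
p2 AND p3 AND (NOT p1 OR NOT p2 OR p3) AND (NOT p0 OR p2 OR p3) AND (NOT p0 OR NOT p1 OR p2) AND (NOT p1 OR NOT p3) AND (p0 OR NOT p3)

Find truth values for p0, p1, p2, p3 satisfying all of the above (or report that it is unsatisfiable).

p0: True; p1: False; p2: True; p3: True

Unit clause (p2) forces p2 = True.
Unit clause (p3) forces p3 = True.
In (NOT p1 OR NOT p3) only NOT p1 is left, so p1 = False.
In (p0 OR NOT p3) only p0 is left, so p0 = True.
Check each clause:
  (p2): p2 holds.
  (p3): p3 holds.
  (NOT p1 OR NOT p2 OR p3): NOT p1 holds.
  (NOT p0 OR p2 OR p3): p2 holds.
  (NOT p0 OR NOT p1 OR p2): NOT p1 holds.
  (NOT p1 OR NOT p3): NOT p1 holds.
  (p0 OR NOT p3): p0 holds.
All clauses satisfied.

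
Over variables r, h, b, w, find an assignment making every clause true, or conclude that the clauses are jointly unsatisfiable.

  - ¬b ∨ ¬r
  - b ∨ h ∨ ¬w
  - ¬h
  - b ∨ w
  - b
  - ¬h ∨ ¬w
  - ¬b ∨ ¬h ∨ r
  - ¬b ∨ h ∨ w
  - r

No satisfying assignment exists.

Case r = True:
  (¬b ∨ ¬r) forces b = False.
  Clause (b) is falsified — contradiction.
Case r = False:
  Clause (r) is falsified — contradiction.
Both cases fail, so the formula is unsatisfiable.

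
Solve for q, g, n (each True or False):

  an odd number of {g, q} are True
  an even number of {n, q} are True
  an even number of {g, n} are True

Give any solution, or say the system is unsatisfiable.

Adding constraints 1, 2, 3 mod 2: every variable appears an even number of times on the left, so the left side is 0.
But the right sides sum to 1 (mod 2). 0 ≠ 1 — the system is inconsistent.

Unsatisfiable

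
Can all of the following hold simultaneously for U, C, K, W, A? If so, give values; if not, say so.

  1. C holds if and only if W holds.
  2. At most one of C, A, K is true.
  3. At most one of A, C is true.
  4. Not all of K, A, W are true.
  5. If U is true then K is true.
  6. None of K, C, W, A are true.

U=F, C=F, K=F, W=F, A=F

  (1) C=F, W=F — same ✓
  (2) {C, A, K}: 0 true — at most one ✓
  (3) {A, C}: 0 true — at most one ✓
  (4) {K, A, W}: 0/3 true — not all ✓
  (5) U=F ⇒ K: vacuous ✓
  (6) {K, C, W, A}: 0 true — none ✓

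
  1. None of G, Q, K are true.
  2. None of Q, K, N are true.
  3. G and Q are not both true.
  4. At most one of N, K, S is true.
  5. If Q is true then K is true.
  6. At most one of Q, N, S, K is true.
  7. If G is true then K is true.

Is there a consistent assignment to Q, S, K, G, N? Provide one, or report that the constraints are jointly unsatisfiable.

Q: False; S: False; K: False; G: False; N: False

  (1) {G, Q, K}: 0 true — none ✓
  (2) {Q, K, N}: 0 true — none ✓
  (3) G=F, Q=F — not both ✓
  (4) {N, K, S}: 0 true — at most one ✓
  (5) Q=F ⇒ K: vacuous ✓
  (6) {Q, N, S, K}: 0 true — at most one ✓
  (7) G=F ⇒ K: vacuous ✓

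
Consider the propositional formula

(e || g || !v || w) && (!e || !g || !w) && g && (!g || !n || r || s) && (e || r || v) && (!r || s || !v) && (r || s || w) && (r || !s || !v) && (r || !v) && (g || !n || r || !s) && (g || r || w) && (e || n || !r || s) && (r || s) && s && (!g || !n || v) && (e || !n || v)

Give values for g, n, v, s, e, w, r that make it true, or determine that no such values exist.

g = True, n = False, v = False, s = True, e = False, w = False, r = True

Unit clause (g) forces g = True.
Unit clause (s) forces s = True.
Set n = False.
Set v = False.
Set e = False.
  then (e || r || v) forces r = True.
Set w = False.
All clauses satisfied.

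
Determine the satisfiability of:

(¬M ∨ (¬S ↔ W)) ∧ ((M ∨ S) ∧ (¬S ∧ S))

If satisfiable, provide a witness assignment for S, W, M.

Case S = True: the conjunct ¬S is False.
Case S = False: the conjunct S is False.
Both cases fail — unsatisfiable.

UNSATISFIABLE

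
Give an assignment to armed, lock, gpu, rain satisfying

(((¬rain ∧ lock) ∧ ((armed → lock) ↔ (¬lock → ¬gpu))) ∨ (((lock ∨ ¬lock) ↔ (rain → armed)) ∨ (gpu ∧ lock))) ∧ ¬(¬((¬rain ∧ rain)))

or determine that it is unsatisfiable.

The conjunct ¬(¬((¬rain ∧ rain))) is unsatisfiable on its own:
  rain=F: evaluates to False.
  rain=T: evaluates to False.
So the whole conjunction is unsatisfiable.

Unsatisfiable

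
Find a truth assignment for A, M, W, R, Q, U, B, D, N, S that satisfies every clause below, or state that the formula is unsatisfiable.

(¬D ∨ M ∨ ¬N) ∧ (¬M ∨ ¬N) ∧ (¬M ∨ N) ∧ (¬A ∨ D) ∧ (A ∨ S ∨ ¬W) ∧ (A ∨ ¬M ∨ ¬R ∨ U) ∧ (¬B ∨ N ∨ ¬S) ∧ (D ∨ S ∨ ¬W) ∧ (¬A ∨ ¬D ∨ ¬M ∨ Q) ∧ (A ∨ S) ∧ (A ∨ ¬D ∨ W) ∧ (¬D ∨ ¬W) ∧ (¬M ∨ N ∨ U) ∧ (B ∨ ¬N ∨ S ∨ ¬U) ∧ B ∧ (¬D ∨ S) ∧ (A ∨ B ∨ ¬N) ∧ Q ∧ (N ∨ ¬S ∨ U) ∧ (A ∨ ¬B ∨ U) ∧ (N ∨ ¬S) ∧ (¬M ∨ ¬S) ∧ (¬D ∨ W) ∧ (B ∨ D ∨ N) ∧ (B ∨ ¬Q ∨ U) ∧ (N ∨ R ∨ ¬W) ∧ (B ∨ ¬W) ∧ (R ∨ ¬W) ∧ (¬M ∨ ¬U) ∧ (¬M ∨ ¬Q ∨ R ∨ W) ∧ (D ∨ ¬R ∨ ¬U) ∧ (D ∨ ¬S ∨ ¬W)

A=F, M=F, W=F, R=F, Q=T, U=T, B=T, D=F, N=T, S=T

Unit clause (B) forces B = True.
Unit clause (Q) forces Q = True.
Set A = False.
  then (A ∨ S) forces S = True.
  then (A ∨ ¬B ∨ U) forces U = True.
  then (N ∨ ¬S) forces N = True.
  then (¬M ∨ ¬S) forces M = False.
  then (¬D ∨ M ∨ ¬N) forces D = False.
  then (D ∨ ¬R ∨ ¬U) forces R = False.
  then (D ∨ ¬S ∨ ¬W) forces W = False.
All clauses satisfied.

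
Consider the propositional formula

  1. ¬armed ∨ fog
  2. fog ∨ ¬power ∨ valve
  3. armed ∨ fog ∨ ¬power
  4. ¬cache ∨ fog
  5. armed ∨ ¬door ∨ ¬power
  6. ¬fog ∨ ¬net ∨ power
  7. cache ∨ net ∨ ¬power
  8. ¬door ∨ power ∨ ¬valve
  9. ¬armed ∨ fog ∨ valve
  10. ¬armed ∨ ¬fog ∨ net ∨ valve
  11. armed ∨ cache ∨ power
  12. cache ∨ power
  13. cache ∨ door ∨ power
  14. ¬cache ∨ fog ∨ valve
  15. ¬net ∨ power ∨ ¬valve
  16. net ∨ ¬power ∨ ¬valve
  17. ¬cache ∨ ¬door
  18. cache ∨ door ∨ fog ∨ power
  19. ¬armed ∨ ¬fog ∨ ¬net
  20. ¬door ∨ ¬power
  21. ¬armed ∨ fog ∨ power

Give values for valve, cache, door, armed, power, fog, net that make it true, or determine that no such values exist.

valve = False; cache = False; door = False; armed = False; power = True; fog = True; net = True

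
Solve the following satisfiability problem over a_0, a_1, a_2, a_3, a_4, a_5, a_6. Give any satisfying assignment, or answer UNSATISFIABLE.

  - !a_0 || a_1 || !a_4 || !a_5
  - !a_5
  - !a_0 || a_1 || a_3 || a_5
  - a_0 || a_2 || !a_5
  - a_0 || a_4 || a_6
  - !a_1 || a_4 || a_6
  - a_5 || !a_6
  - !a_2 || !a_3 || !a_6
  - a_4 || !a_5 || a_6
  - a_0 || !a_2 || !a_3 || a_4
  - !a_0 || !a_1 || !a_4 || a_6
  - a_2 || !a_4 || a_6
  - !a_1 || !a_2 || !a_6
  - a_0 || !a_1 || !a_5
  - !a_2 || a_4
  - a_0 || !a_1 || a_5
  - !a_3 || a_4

a_0 = False, a_1 = False, a_2 = True, a_3 = True, a_4 = True, a_5 = False, a_6 = False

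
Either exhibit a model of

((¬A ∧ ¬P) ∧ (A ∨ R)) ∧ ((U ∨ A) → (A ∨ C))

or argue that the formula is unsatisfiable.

P = False, R = True, C = False, U = False, A = False

  (¬A ∧ ¬P) ∧ (A ∨ R) = True
    ¬A ∧ ¬P = True
      ¬A = True
      ¬P = True
    A ∨ R = True
  (U ∨ A) → (A ∨ C) = True
    U ∨ A = False
    A ∨ C = False
Both conjuncts True, so the formula holds.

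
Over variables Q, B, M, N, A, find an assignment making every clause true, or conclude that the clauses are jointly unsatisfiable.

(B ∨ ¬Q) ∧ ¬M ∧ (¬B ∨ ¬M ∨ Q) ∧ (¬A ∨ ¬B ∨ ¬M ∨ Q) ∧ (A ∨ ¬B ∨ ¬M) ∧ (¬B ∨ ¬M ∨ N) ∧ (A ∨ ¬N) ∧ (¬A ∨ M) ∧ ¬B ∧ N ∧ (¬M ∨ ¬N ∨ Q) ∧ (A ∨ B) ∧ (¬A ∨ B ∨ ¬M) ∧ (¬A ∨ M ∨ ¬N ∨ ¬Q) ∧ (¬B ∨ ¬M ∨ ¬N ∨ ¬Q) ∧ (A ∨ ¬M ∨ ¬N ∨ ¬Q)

Unsatisfiable

Case M = True:
  Clause (¬M) is falsified — contradiction.
Case M = False:
  (¬A ∨ M) forces A = False.
  (A ∨ ¬N) forces N = False.
  Clause (N) is falsified — contradiction.
Both cases fail, so the formula is unsatisfiable.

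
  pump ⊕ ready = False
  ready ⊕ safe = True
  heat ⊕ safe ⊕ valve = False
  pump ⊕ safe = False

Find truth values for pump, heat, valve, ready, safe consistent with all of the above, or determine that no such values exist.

Adding constraints 1, 2, 4 mod 2: every variable appears an even number of times on the left, so the left side is 0.
But the right sides sum to 1 (mod 2). 0 ≠ 1 — the system is inconsistent.

The formula is unsatisfiable.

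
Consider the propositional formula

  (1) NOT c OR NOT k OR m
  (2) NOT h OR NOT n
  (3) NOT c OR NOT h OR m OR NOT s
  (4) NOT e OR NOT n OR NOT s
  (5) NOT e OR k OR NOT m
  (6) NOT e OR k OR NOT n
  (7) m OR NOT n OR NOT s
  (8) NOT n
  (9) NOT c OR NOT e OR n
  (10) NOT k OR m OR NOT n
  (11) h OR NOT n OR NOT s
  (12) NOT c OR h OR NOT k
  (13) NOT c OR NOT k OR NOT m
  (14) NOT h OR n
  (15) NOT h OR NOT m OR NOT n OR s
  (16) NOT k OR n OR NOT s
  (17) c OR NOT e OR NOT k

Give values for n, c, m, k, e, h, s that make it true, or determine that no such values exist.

Unit clause (NOT n) forces n = False.
In (NOT h OR n) only NOT h is left, so h = False.
Set c = True.
  then (NOT c OR NOT e OR n) forces e = False.
  then (NOT c OR h OR NOT k) forces k = False.
Set m = False.
Set s = False.
All clauses satisfied.

n: False; c: True; m: False; k: False; e: False; h: False; s: False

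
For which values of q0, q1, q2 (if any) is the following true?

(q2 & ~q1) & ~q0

q0: False, q1: False, q2: True

  q2 & ~q1 = True
    ~q1 = True
  ~q0 = True
Both conjuncts True, so the formula holds.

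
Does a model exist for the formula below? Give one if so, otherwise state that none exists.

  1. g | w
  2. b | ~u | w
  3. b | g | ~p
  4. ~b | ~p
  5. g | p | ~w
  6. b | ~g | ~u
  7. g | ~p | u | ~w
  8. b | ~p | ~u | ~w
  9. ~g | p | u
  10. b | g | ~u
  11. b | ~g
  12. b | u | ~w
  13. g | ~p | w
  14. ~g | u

Try p = True:
  (~b | ~p) forces b = False.
  (b | g | ~p) forces g = True.
  clause (b | ~g) is falsified — backtrack.
So p = False.
Set u = True.
Set w = False.
  then (g | w) forces g = True.
  then (b | ~u | w) forces b = True.
All clauses satisfied.

p=F, u=T, w=F, b=T, g=T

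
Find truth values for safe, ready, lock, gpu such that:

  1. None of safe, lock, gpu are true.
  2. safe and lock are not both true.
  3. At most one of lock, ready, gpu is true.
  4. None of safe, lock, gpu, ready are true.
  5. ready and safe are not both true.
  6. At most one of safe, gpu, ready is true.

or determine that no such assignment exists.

safe = False; ready = False; lock = False; gpu = False

  (1) {safe, lock, gpu}: 0 true — none ✓
  (2) safe=F, lock=F — not both ✓
  (3) {lock, ready, gpu}: 0 true — at most one ✓
  (4) {safe, lock, gpu, ready}: 0 true — none ✓
  (5) ready=F, safe=F — not both ✓
  (6) {safe, gpu, ready}: 0 true — at most one ✓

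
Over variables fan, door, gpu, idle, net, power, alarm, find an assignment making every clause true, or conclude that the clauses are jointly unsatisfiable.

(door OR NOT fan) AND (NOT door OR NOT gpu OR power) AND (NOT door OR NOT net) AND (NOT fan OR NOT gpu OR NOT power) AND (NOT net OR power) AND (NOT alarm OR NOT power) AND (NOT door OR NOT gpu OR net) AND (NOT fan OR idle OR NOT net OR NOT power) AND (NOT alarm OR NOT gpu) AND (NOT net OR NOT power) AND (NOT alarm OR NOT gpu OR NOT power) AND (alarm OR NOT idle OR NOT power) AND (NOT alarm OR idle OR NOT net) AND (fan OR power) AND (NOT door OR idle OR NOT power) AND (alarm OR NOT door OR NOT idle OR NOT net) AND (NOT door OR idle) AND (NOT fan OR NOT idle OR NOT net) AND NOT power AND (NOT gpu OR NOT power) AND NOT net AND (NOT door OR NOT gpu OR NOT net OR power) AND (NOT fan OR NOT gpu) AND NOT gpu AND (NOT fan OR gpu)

Case gpu = True:
  Clause (NOT gpu) is falsified — contradiction.
Case gpu = False:
  (NOT power) forces power = False.
  (NOT net OR power) forces net = False.
  (fan OR power) forces fan = True.
  Clause (NOT fan OR gpu) is falsified — contradiction.
Both cases fail, so the formula is unsatisfiable.

UNSATISFIABLE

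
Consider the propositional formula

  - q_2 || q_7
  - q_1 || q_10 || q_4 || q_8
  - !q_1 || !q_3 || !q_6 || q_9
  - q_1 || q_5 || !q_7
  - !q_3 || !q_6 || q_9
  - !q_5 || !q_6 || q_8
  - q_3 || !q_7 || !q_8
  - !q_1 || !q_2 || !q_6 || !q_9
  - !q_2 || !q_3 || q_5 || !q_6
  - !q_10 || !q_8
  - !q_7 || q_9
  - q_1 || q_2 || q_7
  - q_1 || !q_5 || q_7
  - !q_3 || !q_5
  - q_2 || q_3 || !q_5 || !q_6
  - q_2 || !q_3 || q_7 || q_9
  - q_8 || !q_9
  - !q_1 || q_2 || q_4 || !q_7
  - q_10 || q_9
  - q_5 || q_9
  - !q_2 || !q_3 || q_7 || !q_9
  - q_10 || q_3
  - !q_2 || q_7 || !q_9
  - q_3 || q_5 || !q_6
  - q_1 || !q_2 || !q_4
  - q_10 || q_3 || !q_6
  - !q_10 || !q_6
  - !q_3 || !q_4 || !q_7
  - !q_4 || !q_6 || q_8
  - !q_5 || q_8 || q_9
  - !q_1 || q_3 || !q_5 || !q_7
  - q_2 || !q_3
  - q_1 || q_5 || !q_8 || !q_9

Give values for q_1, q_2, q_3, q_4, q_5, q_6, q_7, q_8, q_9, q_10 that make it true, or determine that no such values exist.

q_1 = True, q_2 = True, q_3 = True, q_4 = False, q_5 = False, q_6 = False, q_7 = True, q_8 = True, q_9 = True, q_10 = False

Set q_1 = True.
Try q_2 = False:
  (q_2 || q_7) forces q_7 = True.
  (!q_7 || q_9) forces q_9 = True.
  (q_8 || !q_9) forces q_8 = True.
  (q_3 || !q_7 || !q_8) forces q_3 = True.
  clause (q_2 || !q_3) is falsified — backtrack.
So q_2 = True.
Set q_3 = True.
  then (!q_3 || !q_5) forces q_5 = False.
  then (q_5 || q_9) forces q_9 = True.
  then (!q_2 || !q_3 || q_7 || !q_9) forces q_7 = True.
  then (!q_3 || !q_4 || !q_7) forces q_4 = False.
  then (!q_1 || !q_2 || !q_6 || !q_9) forces q_6 = False.
  then (q_8 || !q_9) forces q_8 = True.
  then (!q_10 || !q_8) forces q_10 = False.
All clauses satisfied.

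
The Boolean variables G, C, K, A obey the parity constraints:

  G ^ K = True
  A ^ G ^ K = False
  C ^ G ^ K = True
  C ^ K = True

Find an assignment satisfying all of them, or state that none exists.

G = False, C = False, K = True, A = True

G ^ K = F ^ T = True ✓
A ^ G ^ K = T ^ F ^ T = False ✓
C ^ G ^ K = F ^ F ^ T = True ✓
C ^ K = F ^ T = True ✓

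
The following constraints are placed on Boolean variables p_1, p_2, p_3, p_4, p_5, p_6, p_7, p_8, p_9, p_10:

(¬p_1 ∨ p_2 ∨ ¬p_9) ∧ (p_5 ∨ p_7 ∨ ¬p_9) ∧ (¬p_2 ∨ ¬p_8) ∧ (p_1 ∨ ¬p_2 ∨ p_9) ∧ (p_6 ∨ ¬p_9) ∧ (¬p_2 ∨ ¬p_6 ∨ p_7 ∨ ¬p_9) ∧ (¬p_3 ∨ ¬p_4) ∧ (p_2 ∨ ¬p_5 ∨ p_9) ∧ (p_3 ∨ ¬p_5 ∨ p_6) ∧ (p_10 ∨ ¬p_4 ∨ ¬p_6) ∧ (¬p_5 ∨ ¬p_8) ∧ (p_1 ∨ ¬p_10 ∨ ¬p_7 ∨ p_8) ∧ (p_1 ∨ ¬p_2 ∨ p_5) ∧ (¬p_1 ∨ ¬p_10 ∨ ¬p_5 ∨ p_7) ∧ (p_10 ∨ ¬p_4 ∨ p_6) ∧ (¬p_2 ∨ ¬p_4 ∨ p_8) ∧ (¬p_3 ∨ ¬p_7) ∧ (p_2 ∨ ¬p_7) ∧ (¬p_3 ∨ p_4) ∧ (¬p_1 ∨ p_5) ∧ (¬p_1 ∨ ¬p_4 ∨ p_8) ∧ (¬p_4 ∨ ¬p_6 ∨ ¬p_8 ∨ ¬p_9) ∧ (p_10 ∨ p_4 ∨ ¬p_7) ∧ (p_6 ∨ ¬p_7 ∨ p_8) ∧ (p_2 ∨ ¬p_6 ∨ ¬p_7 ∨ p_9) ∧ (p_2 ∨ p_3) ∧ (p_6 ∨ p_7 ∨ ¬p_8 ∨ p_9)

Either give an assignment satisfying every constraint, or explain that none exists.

Set p_1 = True.
  then (¬p_1 ∨ p_5) forces p_5 = True.
  then (¬p_5 ∨ ¬p_8) forces p_8 = False.
  then (¬p_1 ∨ ¬p_4 ∨ p_8) forces p_4 = False.
  then (¬p_3 ∨ p_4) forces p_3 = False.
  then (p_2 ∨ p_3) forces p_2 = True.
  then (p_3 ∨ ¬p_5 ∨ p_6) forces p_6 = True.
Set p_7 = True.
  then (p_10 ∨ p_4 ∨ ¬p_7) forces p_10 = True.
Set p_9 = False.
All clauses satisfied.

p_1 = True; p_2 = True; p_3 = False; p_4 = False; p_5 = True; p_6 = True; p_7 = True; p_8 = False; p_9 = False; p_10 = True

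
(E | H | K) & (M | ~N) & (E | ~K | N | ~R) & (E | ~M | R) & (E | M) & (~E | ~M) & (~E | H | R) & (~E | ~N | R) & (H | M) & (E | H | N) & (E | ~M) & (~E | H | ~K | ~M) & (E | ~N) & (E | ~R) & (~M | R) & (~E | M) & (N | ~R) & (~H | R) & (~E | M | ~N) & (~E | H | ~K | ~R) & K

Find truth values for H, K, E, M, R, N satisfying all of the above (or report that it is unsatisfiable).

No satisfying assignment exists.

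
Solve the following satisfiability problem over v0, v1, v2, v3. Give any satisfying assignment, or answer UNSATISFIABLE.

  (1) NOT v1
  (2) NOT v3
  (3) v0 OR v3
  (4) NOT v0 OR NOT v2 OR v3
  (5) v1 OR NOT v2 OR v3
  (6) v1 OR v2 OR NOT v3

Unit clause (NOT v1) forces v1 = False.
Unit clause (NOT v3) forces v3 = False.
In (v0 OR v3) only v0 is left, so v0 = True.
In (NOT v0 OR NOT v2 OR v3) only NOT v2 is left, so v2 = False.
Check each clause:
  (NOT v1): NOT v1 holds.
  (NOT v3): NOT v3 holds.
  (v0 OR v3): v0 holds.
  (NOT v0 OR NOT v2 OR v3): NOT v2 holds.
  (v1 OR NOT v2 OR v3): NOT v2 holds.
  (v1 OR v2 OR NOT v3): NOT v3 holds.
All clauses satisfied.

v0 = True; v1 = False; v2 = False; v3 = False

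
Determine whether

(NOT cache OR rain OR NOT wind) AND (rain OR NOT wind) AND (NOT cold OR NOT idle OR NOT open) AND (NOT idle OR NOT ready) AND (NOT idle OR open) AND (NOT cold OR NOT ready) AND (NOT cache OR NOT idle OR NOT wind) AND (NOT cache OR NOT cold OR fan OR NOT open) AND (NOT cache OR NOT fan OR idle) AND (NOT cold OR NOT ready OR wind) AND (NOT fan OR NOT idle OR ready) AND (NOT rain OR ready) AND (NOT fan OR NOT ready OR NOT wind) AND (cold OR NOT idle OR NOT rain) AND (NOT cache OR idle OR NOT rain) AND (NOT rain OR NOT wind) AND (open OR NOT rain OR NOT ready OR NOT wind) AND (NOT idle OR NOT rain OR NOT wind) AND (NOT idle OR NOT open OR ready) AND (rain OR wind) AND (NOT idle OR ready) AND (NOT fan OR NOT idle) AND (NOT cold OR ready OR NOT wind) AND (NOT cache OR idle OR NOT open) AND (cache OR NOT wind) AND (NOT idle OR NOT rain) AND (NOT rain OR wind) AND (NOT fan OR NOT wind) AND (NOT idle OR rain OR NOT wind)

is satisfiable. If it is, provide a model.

Case wind = True:
  (rain OR NOT wind) forces rain = True.
  Clause (NOT rain OR NOT wind) is falsified — contradiction.
Case wind = False:
  (rain OR wind) forces rain = True.
  Clause (NOT rain OR wind) is falsified — contradiction.
Both cases fail, so the formula is unsatisfiable.

Unsatisfiable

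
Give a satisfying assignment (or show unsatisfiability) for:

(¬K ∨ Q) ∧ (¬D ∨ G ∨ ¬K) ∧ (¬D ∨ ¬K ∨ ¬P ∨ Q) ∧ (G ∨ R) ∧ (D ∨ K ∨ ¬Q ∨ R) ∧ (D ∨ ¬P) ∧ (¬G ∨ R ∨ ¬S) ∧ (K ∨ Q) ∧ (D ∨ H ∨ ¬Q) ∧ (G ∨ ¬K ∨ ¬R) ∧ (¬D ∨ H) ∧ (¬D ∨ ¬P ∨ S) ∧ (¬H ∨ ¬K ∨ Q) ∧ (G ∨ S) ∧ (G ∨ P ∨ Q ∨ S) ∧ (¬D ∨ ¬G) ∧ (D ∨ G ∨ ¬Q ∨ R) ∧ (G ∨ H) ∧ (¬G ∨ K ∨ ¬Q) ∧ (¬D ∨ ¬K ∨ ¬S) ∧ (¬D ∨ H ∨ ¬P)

Try H = False:
  (¬D ∨ H) forces D = False.
  (D ∨ ¬P) forces P = False.
  (D ∨ H ∨ ¬Q) forces Q = False.
  (¬K ∨ Q) forces K = False.
  clause (K ∨ Q) is falsified — backtrack.
So H = True.
Set R = True.
Set Q = True.
Set P = False.
Set S = True.
Set K = False.
  then (¬G ∨ K ∨ ¬Q) forces G = False.
Set D = False.
All clauses satisfied.

H = True, R = True, Q = True, P = False, S = True, K = False, G = False, D = False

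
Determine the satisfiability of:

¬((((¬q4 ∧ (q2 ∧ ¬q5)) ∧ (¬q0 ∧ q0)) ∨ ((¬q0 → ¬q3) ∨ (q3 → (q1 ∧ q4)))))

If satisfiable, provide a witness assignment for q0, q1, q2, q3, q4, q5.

q0=F, q1=F, q2=T, q3=T, q4=F, q5=F

  ¬((((¬q4 ∧ (q2 ∧ ¬q5)) ∧ (¬q0 ∧ q0)) ∨ ((¬q0 → ¬q3) ∨ (q3 → (q1 ∧ q4))))) = True
    ((¬q4 ∧ (q2 ∧ ¬q5)) ∧ (¬q0 ∧ q0)) ∨ ((¬q0 → ¬q3) ∨ (q3 → (q1 ∧ q4))) = False
      (¬q4 ∧ (q2 ∧ ¬q5)) ∧ (¬q0 ∧ q0) = False
        ¬q4 ∧ (q2 ∧ ¬q5) = True
          ¬q4 = True
          q2 ∧ ¬q5 = True
            ¬q5 = True
        ¬q0 ∧ q0 = False
          ¬q0 = True
      (¬q0 → ¬q3) ∨ (q3 → (q1 ∧ q4)) = False
        ¬q0 → ¬q3 = False
          ¬q0 = True
          ¬q3 = False
        q3 → (q1 ∧ q4) = False
          q1 ∧ q4 = False
The formula evaluates to True.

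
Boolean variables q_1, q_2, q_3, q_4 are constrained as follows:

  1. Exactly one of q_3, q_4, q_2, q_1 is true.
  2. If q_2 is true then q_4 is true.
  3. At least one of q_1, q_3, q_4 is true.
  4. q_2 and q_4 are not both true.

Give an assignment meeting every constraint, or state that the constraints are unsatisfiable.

q_1 = False; q_2 = False; q_3 = False; q_4 = True

  (1) {q_3, q_4, q_2, q_1}: 1 true — exactly one ✓
  (2) q_2=F ⇒ q_4: vacuous ✓
  (3) {q_1, q_3, q_4}: 1 true — at least one ✓
  (4) q_2=F, q_4=T — not both ✓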